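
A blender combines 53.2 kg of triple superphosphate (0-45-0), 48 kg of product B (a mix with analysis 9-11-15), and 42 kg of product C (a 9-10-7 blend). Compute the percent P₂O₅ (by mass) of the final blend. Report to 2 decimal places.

Total mass = 53.2 + 48 + 42 = 143.2 kg.
P₂O₅ mass = 45%×53.2 + 11%×48 + 10%×42 = 33.42 kg.
% P₂O₅ = 33.42 / 143.2 = 23.338%.

23.34% P₂O₅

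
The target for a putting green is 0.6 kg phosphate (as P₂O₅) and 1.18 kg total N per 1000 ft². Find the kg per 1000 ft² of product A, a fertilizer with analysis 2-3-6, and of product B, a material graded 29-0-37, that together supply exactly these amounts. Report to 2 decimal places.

With a, b = kg per 1000 ft² of product A and product B:
P₂O₅: 0.03·a + 0·b = 0.6
N: 0.02·a + 0.29·b = 1.18
Eliminate a: (row1) − 0.03/0.02·(row2) → -0.435·b = -1.17, so b = 2.68966.
Back-substitute: a = (0.6 − 0·2.68966) / 0.03 = 20.

20.00 kg product A, 2.69 kg product B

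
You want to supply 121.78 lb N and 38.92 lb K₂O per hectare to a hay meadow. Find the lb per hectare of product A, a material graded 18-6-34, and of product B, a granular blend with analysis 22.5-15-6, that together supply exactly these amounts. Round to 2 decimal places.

22.07 lb product A, 523.59 lb product B

Let a = lb of product A, b = lb of product B (per hectare).
N: 0.18·a + 0.225·b = 121.78
K₂O: 0.34·a + 0.06·b = 38.92
Eliminate a: (row1) − 0.18/0.34·(row2) → 0.193235·b = 101.175, so b = 523.586.
Back-substitute: a = (121.78 − 0.225·523.586) / 0.18 = 22.0731.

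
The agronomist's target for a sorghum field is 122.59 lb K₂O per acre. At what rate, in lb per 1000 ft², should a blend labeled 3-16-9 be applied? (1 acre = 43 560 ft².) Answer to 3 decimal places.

Product per acre = 122.59 / 9% = 1362.11 lb.
Convert to per 1000 ft²: 1362.11 × 0.0229568 = 31.2698 lb.

31.270 lb of product per thousand sq ft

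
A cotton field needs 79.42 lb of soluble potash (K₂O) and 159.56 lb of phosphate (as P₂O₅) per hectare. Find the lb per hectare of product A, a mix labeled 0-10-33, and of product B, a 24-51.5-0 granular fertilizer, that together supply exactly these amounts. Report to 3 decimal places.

Per-hectare balance (a = product A, b = product B):
K₂O: 0.33·a + 0·b = 79.42
P₂O₅: 0.1·a + 0.515·b = 159.56
From row1: a = (79.42 − 0·b) / 0.33.
Into row2: 0.1·(79.42 − 0·b)/0.33 + 0.515·b = 159.56 → b = 263.0939, a = 240.6667.

240.667 lb product A, 263.094 lb product B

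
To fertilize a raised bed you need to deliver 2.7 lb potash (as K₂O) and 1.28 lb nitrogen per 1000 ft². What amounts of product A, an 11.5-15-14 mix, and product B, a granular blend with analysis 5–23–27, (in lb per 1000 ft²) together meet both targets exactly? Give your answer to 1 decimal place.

8.8 lb product A, 5.5 lb product B

With a, b = lb per 1000 ft² of product A and product B:
K₂O: 0.14·a + 0.27·b = 2.7
N: 0.115·a + 0.05·b = 1.28
From row1: a = (2.7 − 0.27·b) / 0.14.
Into row2: 0.115·(2.7 − 0.27·b)/0.14 + 0.05·b = 1.28 → b = 5.45946, a = 8.75676.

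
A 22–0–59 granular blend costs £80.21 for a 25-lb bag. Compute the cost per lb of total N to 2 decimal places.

N in bag = 25 × 22% = 5.5 lb.
Cost per lb N = £80.21 / 5.5 = £14.5836.

£14.58 per lb N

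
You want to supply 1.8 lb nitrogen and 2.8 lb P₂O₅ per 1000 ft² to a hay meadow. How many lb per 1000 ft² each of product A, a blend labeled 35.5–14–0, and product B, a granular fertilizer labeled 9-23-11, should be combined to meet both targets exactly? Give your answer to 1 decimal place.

Let a = lb of product A, b = lb of product B (per 1000 ft²).
N: 0.355·a + 0.09·b = 1.8
P₂O₅: 0.14·a + 0.23·b = 2.8
Eliminate a: (row1) − 0.355/0.14·(row2) → -0.493214·b = -5.3, so b = 10.7458.
Back-substitute: a = (1.8 − 0.09·10.7458) / 0.355 = 2.34613.

2.3 lb product A, 10.7 lb product B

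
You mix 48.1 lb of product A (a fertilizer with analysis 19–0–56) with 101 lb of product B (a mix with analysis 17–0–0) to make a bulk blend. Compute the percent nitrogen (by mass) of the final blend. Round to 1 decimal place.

Total mass = 48.1 + 101 = 149.1 lb.
N mass = 19%×48.1 + 17%×101 = 26.309 lb.
% N = 26.309 / 149.1 = 17.6452%.

17.6% N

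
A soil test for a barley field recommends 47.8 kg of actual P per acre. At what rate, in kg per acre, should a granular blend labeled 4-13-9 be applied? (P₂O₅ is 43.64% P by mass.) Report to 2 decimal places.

As P₂O₅: 47.8 / 0.4364 = 109.533 kg per acre.
Product per acre = 109.533 / 13% = 842.558 kg.

842.56 kg of product per acre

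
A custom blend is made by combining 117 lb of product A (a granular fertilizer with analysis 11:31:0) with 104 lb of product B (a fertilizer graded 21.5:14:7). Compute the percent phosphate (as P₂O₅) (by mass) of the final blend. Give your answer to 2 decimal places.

23.00% P₂O₅

Total mass = 117 + 104 = 221 lb.
P₂O₅ mass = 31%×117 + 14%×104 = 50.83 lb.
% P₂O₅ = 50.83 / 221 = 23%.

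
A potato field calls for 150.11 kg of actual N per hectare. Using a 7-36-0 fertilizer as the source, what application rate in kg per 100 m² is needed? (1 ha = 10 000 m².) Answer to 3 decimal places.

21.444 kg of product per hundred sq m

Product per hectare = 150.11 / 7% = 2144.43 kg.
Convert to per 100 m²: 2144.43 × 0.01 = 21.4443 kg.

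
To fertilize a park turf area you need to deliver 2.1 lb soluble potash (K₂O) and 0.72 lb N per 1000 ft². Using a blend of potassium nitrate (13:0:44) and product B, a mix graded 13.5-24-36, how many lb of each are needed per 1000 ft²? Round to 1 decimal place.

Per-1000 ft² balance (a = potassium nitrate, b = product B):
K₂O: 0.44·a + 0.36·b = 2.1
N: 0.13·a + 0.135·b = 0.72
Eliminate a: (row1) − 0.44/0.13·(row2) → -0.0969231·b = -0.336923, so b = 3.47619.
Back-substitute: a = (2.1 − 0.36·3.47619) / 0.44 = 1.92857.

1.9 lb potassium nitrate, 3.5 lb product B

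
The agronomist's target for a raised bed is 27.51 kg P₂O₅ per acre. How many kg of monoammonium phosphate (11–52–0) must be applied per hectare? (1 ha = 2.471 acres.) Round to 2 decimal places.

Product per acre = 27.51 / 52% = 52.9038 kg.
Convert to per hectare: 52.9038 × 2.471 = 130.725 kg.

130.73 kg of product per hectare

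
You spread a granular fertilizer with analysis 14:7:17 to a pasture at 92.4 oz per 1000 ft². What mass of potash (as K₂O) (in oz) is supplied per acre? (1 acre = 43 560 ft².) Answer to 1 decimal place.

684.2 oz K₂O per acre

K₂O per 1000 ft² = 92.4 × 17% = 15.708 oz.
Convert to per acre: 15.708 × 43.56 = 684.24 oz.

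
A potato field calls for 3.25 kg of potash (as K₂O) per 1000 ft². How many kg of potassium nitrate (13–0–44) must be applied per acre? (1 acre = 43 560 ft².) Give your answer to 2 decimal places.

321.75 kg of product per acre

Product per 1000 ft² = 3.25 / 44% = 7.38636 kg.
Convert to per acre: 7.38636 × 43.56 = 321.75 kg.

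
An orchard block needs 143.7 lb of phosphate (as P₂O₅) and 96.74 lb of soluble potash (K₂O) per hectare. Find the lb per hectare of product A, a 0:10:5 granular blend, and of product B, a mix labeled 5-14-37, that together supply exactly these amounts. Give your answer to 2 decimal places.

Per-hectare balance (a = product A, b = product B):
P₂O₅: 0.1·a + 0.14·b = 143.7
K₂O: 0.05·a + 0.37·b = 96.74
Solving simultaneously: a = 1320.847, b = 82.9667.

1320.85 lb product A, 82.97 lb product B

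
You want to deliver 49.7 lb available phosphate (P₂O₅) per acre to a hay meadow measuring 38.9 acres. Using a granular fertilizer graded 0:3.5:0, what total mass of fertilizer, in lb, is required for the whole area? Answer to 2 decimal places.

Product per acre = 49.7 / 3.5% = 1420 lb.
Total product = 1420 × 38.9 = 55238 lb.

55238.00 lb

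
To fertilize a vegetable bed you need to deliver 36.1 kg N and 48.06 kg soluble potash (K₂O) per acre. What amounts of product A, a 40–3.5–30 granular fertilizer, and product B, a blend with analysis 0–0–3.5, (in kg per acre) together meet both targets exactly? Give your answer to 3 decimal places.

90.250 kg product A, 599.571 kg product B

Let a = kg of product A, b = kg of product B (per acre).
N: 0.4·a + 0·b = 36.1
K₂O: 0.3·a + 0.035·b = 48.06
Eliminate a: (row1) − 0.4/0.3·(row2) → -0.0466667·b = -27.98, so b = 599.5714.
Back-substitute: a = (36.1 − 0·599.5714) / 0.4 = 90.25.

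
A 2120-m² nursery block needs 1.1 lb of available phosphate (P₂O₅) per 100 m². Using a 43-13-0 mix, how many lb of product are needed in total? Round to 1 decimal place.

179.4 lb

Product per 100 m² = 1.1 / 13% = 8.46154 lb.
Total product = 8.46154 × 2120 / 100 = 179.385 lb.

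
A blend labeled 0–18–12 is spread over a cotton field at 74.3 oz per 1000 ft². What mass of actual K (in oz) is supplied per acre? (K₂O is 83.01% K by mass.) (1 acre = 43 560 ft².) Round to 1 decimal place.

K₂O per 1000 ft² = 74.3 × 12% = 8.916 oz.
Elemental K = 8.916 × 0.8301 = 7.40117 oz per 1000 ft².
Convert to per acre: 7.40117 × 43.56 = 322.395 oz.

322.4 oz K per acre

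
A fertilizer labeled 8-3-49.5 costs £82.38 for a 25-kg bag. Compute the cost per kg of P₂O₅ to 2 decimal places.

£109.84 per kg P₂O₅

P₂O₅ in bag = 25 × 3% = 0.75 kg.
Cost per kg P₂O₅ = £82.38 / 0.75 = £109.8400.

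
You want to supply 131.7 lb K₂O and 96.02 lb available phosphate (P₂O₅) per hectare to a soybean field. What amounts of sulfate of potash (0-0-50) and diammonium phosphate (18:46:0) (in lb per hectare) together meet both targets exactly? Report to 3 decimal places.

263.400 lb sulfate of potash, 208.739 lb diammonium phosphate

Per-hectare balance (a = sulfate of potash, b = diammonium phosphate):
K₂O: 0.5·a + 0·b = 131.7
P₂O₅: 0·a + 0.46·b = 96.02
Solving simultaneously: a = 263.4, b = 208.7391.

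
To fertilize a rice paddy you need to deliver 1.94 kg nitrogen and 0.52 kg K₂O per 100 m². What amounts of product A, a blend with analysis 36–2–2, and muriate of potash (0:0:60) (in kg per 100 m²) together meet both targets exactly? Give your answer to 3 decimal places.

With a, b = kg per 100 m² of product A and muriate of potash:
N: 0.36·a + 0·b = 1.94
K₂O: 0.02·a + 0.6·b = 0.52
Eliminate b: (row1) − 0/0.6·(row2) → 0.36·a = 1.94, so a = 5.38889.
Then b = (0.52 − 0.02·5.38889) / 0.6 = 0.687037.

5.389 kg product A, 0.687 kg muriate of potash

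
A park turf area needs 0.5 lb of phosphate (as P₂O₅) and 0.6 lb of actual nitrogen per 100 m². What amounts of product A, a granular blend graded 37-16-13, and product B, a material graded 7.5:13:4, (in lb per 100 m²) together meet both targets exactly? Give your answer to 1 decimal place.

Per-100 m² balance (a = product A, b = product B):
P₂O₅: 0.16·a + 0.13·b = 0.5
N: 0.37·a + 0.075·b = 0.6
Solving simultaneously: a = 1.12188, b = 2.46537.

1.1 lb product A, 2.5 lb product B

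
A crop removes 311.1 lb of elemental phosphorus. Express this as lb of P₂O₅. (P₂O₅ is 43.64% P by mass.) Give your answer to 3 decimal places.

712.878 lb P₂O₅

P₂O₅ = 311.1 / 0.4364 = 712.8781 lb.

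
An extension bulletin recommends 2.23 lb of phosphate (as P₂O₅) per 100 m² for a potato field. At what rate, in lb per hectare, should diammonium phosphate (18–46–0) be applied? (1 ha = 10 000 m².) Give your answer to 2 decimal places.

484.78 lb of product per hectare

Product per 100 m² = 2.23 / 46% = 4.84783 lb.
Convert to per hectare: 4.84783 × 100 = 484.783 lb.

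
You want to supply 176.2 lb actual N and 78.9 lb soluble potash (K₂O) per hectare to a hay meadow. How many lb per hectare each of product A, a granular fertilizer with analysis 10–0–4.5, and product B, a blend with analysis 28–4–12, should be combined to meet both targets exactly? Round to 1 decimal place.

Per-hectare balance (a = product A, b = product B):
N: 0.1·a + 0.28·b = 176.2
K₂O: 0.045·a + 0.12·b = 78.9
Eliminate a: (row1) − 0.1/0.045·(row2) → 0.0133333·b = 0.866667, so b = 65.
Back-substitute: a = (176.2 − 0.28·65) / 0.1 = 1580.

1580.0 lb product A, 65.0 lb product B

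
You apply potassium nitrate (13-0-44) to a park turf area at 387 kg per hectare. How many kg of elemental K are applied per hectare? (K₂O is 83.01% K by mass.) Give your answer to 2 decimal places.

141.35 kg K per hectare

K₂O per hectare = 387 × 44% = 170.28 kg.
Elemental K = 170.28 × 0.8301 = 141.349 kg per hectare.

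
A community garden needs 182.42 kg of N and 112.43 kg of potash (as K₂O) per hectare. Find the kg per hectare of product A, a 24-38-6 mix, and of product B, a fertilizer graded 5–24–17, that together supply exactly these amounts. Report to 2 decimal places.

671.69 kg product A, 424.29 kg product B

Per-hectare balance (a = product A, b = product B):
N: 0.24·a + 0.05·b = 182.42
K₂O: 0.06·a + 0.17·b = 112.43
From row1: a = (182.42 − 0.05·b) / 0.24.
Into row2: 0.06·(182.42 − 0.05·b)/0.24 + 0.17·b = 112.43 → b = 424.286, a = 671.6905.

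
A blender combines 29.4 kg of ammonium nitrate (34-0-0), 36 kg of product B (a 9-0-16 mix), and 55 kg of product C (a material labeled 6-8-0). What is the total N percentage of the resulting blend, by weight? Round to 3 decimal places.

13.734% N

Total mass = 29.4 + 36 + 55 = 120.4 kg.
N mass = 34%×29.4 + 9%×36 + 6%×55 = 16.536 kg.
% N = 16.536 / 120.4 = 13.7342%.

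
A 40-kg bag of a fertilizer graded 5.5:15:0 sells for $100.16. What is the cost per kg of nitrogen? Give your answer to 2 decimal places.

N in bag = 40 × 5.5% = 2.2 kg.
Cost per kg N = $100.16 / 2.2 = $45.5273.

$45.53 per kg N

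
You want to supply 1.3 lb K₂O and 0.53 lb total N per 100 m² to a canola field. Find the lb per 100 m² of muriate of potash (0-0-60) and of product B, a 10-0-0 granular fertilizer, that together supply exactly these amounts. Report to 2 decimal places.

Let a = lb of muriate of potash, b = lb of product B (per 100 m²).
K₂O: 0.6·a + 0·b = 1.3
N: 0·a + 0.1·b = 0.53
Solving simultaneously: a = 2.16667, b = 5.3.

2.17 lb muriate of potash, 5.30 lb product B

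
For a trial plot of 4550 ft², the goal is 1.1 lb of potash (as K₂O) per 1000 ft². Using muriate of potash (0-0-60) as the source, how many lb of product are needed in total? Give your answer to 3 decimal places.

Product per 1000 ft² = 1.1 / 60% = 1.83333 lb.
Total product = 1.83333 × 4550 / 1000 = 8.34167 lb.

8.342 lb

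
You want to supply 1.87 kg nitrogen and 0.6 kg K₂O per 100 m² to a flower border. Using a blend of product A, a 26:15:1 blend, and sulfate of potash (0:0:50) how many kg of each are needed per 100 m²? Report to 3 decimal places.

7.192 kg product A, 1.056 kg sulfate of potash

Per-100 m² balance (a = product A, b = sulfate of potash):
N: 0.26·a + 0·b = 1.87
K₂O: 0.01·a + 0.5·b = 0.6
Solving simultaneously: a = 7.19231, b = 1.05615.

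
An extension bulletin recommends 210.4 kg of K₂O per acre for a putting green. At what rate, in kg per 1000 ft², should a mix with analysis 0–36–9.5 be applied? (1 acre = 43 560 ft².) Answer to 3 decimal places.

50.843 kg of product per thousand sq ft

Product per acre = 210.4 / 9.5% = 2214.74 kg.
Convert to per 1000 ft²: 2214.74 × 0.0229568 = 50.8434 kg.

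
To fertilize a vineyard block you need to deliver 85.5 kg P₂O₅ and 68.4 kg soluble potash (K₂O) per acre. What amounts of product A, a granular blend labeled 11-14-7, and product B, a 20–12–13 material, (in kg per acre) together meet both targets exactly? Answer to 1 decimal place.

296.6 kg product A, 366.4 kg product B

Let a = kg of product A, b = kg of product B (per acre).
P₂O₅: 0.14·a + 0.12·b = 85.5
K₂O: 0.07·a + 0.13·b = 68.4
Solving simultaneously: a = 296.633, b = 366.429.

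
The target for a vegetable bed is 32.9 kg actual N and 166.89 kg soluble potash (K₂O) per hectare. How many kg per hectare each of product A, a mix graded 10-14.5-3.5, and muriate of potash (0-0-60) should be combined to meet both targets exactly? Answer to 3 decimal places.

Per-hectare balance (a = product A, b = muriate of potash):
N: 0.1·a + 0·b = 32.9
K₂O: 0.035·a + 0.6·b = 166.89
Eliminate b: (row1) − 0/0.6·(row2) → 0.1·a = 32.9, so a = 329.
Then b = (166.89 − 0.035·329) / 0.6 = 258.9583.

329.000 kg product A, 258.958 kg muriate of potash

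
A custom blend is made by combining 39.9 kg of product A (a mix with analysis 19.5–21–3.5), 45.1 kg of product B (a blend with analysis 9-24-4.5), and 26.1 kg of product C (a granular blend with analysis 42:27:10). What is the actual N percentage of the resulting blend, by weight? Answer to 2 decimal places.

Total mass = 39.9 + 45.1 + 26.1 = 111.1 kg.
N mass = 19.5%×39.9 + 9%×45.1 + 42%×26.1 = 22.8015 kg.
% N = 22.8015 / 111.1 = 20.5234%.

20.52% N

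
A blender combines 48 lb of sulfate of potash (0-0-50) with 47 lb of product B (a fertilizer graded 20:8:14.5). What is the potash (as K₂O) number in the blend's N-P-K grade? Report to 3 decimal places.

Total mass = 48 + 47 = 95 lb.
K₂O mass = 50%×48 + 14.5%×47 = 30.815 lb.
% K₂O = 30.815 / 95 = 32.4368%.

32.437% K₂O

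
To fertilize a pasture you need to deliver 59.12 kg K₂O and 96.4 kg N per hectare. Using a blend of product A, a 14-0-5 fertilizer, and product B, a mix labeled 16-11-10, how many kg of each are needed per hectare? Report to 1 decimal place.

30.1 kg product A, 576.1 kg product B

With a, b = kg per hectare of product A and product B:
K₂O: 0.05·a + 0.1·b = 59.12
N: 0.14·a + 0.16·b = 96.4
Eliminate b: (row1) − 0.1/0.16·(row2) → -0.0375·a = -1.13, so a = 30.1333.
Then b = (96.4 − 0.14·30.1333) / 0.16 = 576.133.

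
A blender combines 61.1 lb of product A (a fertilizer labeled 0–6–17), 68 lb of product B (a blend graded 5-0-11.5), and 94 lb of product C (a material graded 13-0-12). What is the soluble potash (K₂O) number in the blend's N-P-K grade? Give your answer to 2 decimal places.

Total mass = 61.1 + 68 + 94 = 223.1 lb.
K₂O mass = 17%×61.1 + 11.5%×68 + 12%×94 = 29.487 lb.
% K₂O = 29.487 / 223.1 = 13.2169%.

13.22% K₂O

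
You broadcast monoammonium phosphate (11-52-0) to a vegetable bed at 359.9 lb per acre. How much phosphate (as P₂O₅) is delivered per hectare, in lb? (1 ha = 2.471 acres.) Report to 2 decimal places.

462.44 lb P₂O₅ per hectare

P₂O₅ per acre = 359.9 × 52% = 187.148 lb.
Convert to per hectare: 187.148 × 2.471 = 462.443 lb.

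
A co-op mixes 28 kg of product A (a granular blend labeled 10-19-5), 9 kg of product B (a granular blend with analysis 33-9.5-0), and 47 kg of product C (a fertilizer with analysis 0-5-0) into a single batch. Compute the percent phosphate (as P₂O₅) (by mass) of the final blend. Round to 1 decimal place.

Total mass = 28 + 9 + 47 = 84 kg.
P₂O₅ mass = 19%×28 + 9.5%×9 + 5%×47 = 8.525 kg.
% P₂O₅ = 8.525 / 84 = 10.1488%.

10.1% P₂O₅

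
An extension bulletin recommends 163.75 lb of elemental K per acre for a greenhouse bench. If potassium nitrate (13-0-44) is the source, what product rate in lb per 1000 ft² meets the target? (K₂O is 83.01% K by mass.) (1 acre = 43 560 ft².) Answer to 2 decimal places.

10.29 lb of product per thousand sq ft

As K₂O: 163.75 / 0.8301 = 197.265 lb per acre.
Product per acre = 197.265 / 44% = 448.33 lb.
Convert to per 1000 ft²: 448.33 × 0.0229568 = 10.2923 lb.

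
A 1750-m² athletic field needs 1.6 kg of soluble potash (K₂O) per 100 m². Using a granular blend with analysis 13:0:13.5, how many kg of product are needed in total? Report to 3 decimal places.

207.407 kg

Product per 100 m² = 1.6 / 13.5% = 11.8519 kg.
Total product = 11.8519 × 1750 / 100 = 207.4074 kg.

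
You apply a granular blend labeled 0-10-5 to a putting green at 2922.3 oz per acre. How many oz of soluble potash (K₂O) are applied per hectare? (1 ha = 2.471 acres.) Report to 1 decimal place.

K₂O per acre = 2922.3 × 5% = 146.115 oz.
Convert to per hectare: 146.115 × 2.471 = 361.05 oz.

361.1 oz K₂O per hectare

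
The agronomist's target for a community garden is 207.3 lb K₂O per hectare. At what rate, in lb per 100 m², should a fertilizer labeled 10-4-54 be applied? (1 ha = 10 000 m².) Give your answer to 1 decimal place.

Product per hectare = 207.3 / 54% = 383.889 lb.
Convert to per 100 m²: 383.889 × 0.01 = 3.83889 lb.

3.8 lb of product per hundred sq m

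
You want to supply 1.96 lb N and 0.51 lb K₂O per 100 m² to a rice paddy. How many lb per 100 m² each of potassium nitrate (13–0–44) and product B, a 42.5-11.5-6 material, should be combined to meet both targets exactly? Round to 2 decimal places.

0.55 lb potassium nitrate, 4.44 lb product B

Let a = lb of potassium nitrate, b = lb of product B (per 100 m²).
N: 0.13·a + 0.425·b = 1.96
K₂O: 0.44·a + 0.06·b = 0.51
Solving simultaneously: a = 0.553292, b = 4.44252.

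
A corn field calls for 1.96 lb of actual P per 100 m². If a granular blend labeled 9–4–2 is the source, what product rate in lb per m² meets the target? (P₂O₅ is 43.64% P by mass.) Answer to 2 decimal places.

1.12 lb of product per sq m

As P₂O₅: 1.96 / 0.4364 = 4.49129 lb per 100 m².
Product per 100 m² = 4.49129 / 4% = 112.282 lb.
Convert to per m²: 112.282 × 0.01 = 1.12282 lb.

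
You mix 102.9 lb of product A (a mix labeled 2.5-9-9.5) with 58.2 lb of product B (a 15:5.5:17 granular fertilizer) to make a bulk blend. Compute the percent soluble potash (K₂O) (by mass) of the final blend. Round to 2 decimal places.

Total mass = 102.9 + 58.2 = 161.1 lb.
K₂O mass = 9.5%×102.9 + 17%×58.2 = 19.6695 lb.
% K₂O = 19.6695 / 161.1 = 12.2095%.

12.21% K₂O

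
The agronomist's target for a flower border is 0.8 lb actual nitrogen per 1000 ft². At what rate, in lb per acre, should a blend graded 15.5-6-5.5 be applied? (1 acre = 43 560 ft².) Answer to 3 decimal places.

Product per 1000 ft² = 0.8 / 15.5% = 5.16129 lb.
Convert to per acre: 5.16129 × 43.56 = 224.8258 lb.

224.826 lb of product per acre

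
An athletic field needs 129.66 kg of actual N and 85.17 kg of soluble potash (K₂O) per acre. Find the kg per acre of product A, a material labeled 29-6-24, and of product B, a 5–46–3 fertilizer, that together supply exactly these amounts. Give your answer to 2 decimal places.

With a, b = kg per acre of product A and product B:
N: 0.29·a + 0.05·b = 129.66
K₂O: 0.24·a + 0.03·b = 85.17
Solving simultaneously: a = 111.727, b = 1945.182.

111.73 kg product A, 1945.18 kg product B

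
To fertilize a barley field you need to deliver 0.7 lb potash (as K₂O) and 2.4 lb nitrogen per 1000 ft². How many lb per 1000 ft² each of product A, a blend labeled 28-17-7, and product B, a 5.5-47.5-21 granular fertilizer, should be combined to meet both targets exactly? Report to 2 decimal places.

Per-1000 ft² balance (a = product A, b = product B):
K₂O: 0.07·a + 0.21·b = 0.7
N: 0.28·a + 0.055·b = 2.4
Eliminate a: (row1) − 0.07/0.28·(row2) → 0.19625·b = 0.1, so b = 0.509554.
Back-substitute: a = (0.7 − 0.21·0.509554) / 0.07 = 8.47134.

8.47 lb product A, 0.51 lb product B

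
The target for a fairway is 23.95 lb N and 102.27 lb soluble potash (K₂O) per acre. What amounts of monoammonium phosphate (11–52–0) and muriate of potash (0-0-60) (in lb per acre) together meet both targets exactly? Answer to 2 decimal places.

Per-acre balance (a = monoammonium phosphate, b = muriate of potash):
N: 0.11·a + 0·b = 23.95
K₂O: 0·a + 0.6·b = 102.27
Solving simultaneously: a = 217.727, b = 170.45.

217.73 lb monoammonium phosphate, 170.45 lb muriate of potash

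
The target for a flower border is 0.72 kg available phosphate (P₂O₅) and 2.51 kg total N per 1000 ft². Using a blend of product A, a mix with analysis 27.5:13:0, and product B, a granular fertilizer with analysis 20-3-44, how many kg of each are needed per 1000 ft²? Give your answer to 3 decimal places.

3.870 kg product A, 7.228 kg product B

Per-1000 ft² balance (a = product A, b = product B):
P₂O₅: 0.13·a + 0.03·b = 0.72
N: 0.275·a + 0.2·b = 2.51
Solving simultaneously: a = 3.87042, b = 7.22817.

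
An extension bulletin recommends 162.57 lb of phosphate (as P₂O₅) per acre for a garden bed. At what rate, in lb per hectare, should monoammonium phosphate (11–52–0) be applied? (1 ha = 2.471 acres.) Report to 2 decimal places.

Product per acre = 162.57 / 52% = 312.635 lb.
Convert to per hectare: 312.635 × 2.471 = 772.5201 lb.

772.52 lb of product per hectare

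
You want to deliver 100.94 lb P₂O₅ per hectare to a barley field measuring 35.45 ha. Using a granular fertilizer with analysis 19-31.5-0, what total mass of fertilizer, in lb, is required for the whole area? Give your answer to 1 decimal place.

11359.8 lb

Product per hectare = 100.94 / 31.5% = 320.444 lb.
Total product = 320.444 × 35.45 = 11359.76 lb.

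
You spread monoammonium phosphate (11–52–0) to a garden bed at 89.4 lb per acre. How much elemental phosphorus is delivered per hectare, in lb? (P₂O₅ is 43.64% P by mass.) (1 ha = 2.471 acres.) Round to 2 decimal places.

P₂O₅ per acre = 89.4 × 52% = 46.488 lb.
Elemental P = 46.488 × 0.4364 = 20.2874 lb per acre.
Convert to per hectare: 20.2874 × 2.471 = 50.1301 lb.

50.13 lb P per hectare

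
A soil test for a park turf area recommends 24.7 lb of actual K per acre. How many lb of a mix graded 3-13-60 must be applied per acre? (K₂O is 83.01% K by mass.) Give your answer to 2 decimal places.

As K₂O: 24.7 / 0.8301 = 29.7555 lb per acre.
Product per acre = 29.7555 / 60% = 49.5924 lb.

49.59 lb of product per acre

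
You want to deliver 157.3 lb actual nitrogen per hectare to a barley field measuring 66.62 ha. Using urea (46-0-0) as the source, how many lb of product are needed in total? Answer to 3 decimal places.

22781.143 lb

Product per hectare = 157.3 / 46% = 341.957 lb.
Total product = 341.957 × 66.62 = 22781.14348 lb.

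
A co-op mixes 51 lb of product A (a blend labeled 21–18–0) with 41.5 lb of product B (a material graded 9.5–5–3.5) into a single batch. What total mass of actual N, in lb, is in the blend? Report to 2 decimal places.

N mass = 21%×51 + 9.5%×41.5 = 14.6525 lb.

14.65 lb N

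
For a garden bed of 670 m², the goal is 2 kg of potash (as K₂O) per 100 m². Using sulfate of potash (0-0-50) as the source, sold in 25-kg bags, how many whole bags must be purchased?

2 bags

Product per 100 m² = 2 / 50% = 4 kg.
Total product = 4 × 670 / 100 = 26.8 kg.
Bags = ⌈26.8 / 25⌉ = 2.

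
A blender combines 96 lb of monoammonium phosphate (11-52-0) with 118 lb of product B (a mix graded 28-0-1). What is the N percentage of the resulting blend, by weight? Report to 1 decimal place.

20.4% N

Total mass = 96 + 118 = 214 lb.
N mass = 11%×96 + 28%×118 = 43.6 lb.
% N = 43.6 / 214 = 20.3738%.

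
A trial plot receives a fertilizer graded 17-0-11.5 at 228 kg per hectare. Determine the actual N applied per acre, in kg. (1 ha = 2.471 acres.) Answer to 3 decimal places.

15.686 kg N per acre

nitrogen per hectare = 228 × 17% = 38.76 kg.
Convert to per acre: 38.76 × 0.404694 = 15.68596 kg.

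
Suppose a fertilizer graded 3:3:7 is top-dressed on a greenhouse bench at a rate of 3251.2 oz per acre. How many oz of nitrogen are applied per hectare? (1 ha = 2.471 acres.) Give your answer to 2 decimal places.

241.01 oz N per hectare

nitrogen per acre = 3251.2 × 3% = 97.536 oz.
Convert to per hectare: 97.536 × 2.471 = 241.011 oz.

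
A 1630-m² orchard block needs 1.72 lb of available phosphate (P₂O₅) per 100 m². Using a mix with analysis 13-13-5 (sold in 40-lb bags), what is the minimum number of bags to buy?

6 bags

Product per 100 m² = 1.72 / 13% = 13.2308 lb.
Total product = 13.2308 × 1630 / 100 = 215.662 lb.
Bags = ⌈215.662 / 40⌉ = 6.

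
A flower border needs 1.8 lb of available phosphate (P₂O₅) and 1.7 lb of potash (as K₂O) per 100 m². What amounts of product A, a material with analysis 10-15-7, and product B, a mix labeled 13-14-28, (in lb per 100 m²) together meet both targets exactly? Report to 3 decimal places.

Let a = lb of product A, b = lb of product B (per 100 m²).
P₂O₅: 0.15·a + 0.14·b = 1.8
K₂O: 0.07·a + 0.28·b = 1.7
Eliminate b: (row1) − 0.14/0.28·(row2) → 0.115·a = 0.95, so a = 8.26087.
Then b = (1.7 − 0.07·8.26087) / 0.28 = 4.00621.

8.261 lb product A, 4.006 lb product B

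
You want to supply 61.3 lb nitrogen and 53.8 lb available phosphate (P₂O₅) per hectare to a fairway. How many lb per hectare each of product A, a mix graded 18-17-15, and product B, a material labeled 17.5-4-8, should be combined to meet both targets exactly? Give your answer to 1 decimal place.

308.8 lb product A, 32.7 lb product B

With a, b = lb per hectare of product A and product B:
N: 0.18·a + 0.175·b = 61.3
P₂O₅: 0.17·a + 0.04·b = 53.8
Eliminate a: (row1) − 0.18/0.17·(row2) → 0.132647·b = 4.33529, so b = 32.6829.
Back-substitute: a = (61.3 − 0.175·32.6829) / 0.18 = 308.78.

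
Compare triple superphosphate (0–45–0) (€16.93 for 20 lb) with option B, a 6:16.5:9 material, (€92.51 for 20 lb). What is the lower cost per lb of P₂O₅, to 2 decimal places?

€1.88 per lb P₂O₅ (triple superphosphate)

triple superphosphate: P₂O₅ per bag = 20 × 45% = 9 lb; cost = 16.93 / 9 = €1.8811/lb P₂O₅.
option B: P₂O₅ per bag = 20 × 16.5% = 3.3 lb; cost = 92.51 / 3.3 = €28.0333/lb P₂O₅.
triple superphosphate is cheaper.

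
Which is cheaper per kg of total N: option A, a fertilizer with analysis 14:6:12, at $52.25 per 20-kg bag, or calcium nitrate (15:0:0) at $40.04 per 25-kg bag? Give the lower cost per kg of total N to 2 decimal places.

option A: N per bag = 20 × 14% = 2.8 kg; cost = 52.25 / 2.8 = $18.6607/kg N.
calcium nitrate: N per bag = 25 × 15% = 3.75 kg; cost = 40.04 / 3.75 = $10.6773/kg N.
calcium nitrate is cheaper.

$10.68 per kg N (calcium nitrate)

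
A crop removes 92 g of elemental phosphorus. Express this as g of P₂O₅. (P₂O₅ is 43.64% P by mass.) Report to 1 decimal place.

P₂O₅ = 92 / 0.4364 = 210.816 g.

210.8 g P₂O₅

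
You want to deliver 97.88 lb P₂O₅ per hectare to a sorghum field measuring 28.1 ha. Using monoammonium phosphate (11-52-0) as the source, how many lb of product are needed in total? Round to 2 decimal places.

Product per hectare = 97.88 / 52% = 188.231 lb.
Total product = 188.231 × 28.1 = 5289.2846 lb.

5289.28 lb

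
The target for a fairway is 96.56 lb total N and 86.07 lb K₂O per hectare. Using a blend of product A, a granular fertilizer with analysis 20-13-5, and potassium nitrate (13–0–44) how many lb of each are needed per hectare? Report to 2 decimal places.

384.02 lb product A, 151.98 lb potassium nitrate

Per-hectare balance (a = product A, b = potassium nitrate):
N: 0.2·a + 0.13·b = 96.56
K₂O: 0.05·a + 0.44·b = 86.07
From row1: a = (96.56 − 0.13·b) / 0.2.
Into row2: 0.05·(96.56 − 0.13·b)/0.2 + 0.44·b = 86.07 → b = 151.975, a = 384.016.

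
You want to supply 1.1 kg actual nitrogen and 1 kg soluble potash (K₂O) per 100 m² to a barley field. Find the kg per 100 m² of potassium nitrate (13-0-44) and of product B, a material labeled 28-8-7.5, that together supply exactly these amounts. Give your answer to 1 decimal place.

Let a = kg of potassium nitrate, b = kg of product B (per 100 m²).
N: 0.13·a + 0.28·b = 1.1
K₂O: 0.44·a + 0.075·b = 1
Eliminate b: (row1) − 0.28/0.075·(row2) → -1.51267·a = -2.63333, so a = 1.74086.
Then b = (1 − 0.44·1.74086) / 0.075 = 3.12032.

1.7 kg potassium nitrate, 3.1 kg product B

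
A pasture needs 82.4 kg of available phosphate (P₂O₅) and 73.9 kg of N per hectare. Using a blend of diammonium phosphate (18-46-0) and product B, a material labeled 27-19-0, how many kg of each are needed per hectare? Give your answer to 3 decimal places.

91.189 kg diammonium phosphate, 212.911 kg product B

With a, b = kg per hectare of diammonium phosphate and product B:
P₂O₅: 0.46·a + 0.19·b = 82.4
N: 0.18·a + 0.27·b = 73.9
From row1: a = (82.4 − 0.19·b) / 0.46.
Into row2: 0.18·(82.4 − 0.19·b)/0.46 + 0.27·b = 73.9 → b = 212.9111, a = 91.1889.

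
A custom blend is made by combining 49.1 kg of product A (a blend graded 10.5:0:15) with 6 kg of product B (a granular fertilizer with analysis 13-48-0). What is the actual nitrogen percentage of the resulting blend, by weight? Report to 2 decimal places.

Total mass = 49.1 + 6 = 55.1 kg.
N mass = 10.5%×49.1 + 13%×6 = 5.9355 kg.
% N = 5.9355 / 55.1 = 10.7722%.

10.77% N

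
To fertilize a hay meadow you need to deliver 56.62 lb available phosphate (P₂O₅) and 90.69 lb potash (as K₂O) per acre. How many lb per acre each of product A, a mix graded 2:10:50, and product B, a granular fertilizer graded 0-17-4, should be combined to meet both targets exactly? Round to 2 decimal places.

162.38 lb product A, 237.54 lb product B

Per-acre balance (a = product A, b = product B):
P₂O₅: 0.1·a + 0.17·b = 56.62
K₂O: 0.5·a + 0.04·b = 90.69
From row1: a = (56.62 − 0.17·b) / 0.1.
Into row2: 0.5·(56.62 − 0.17·b)/0.1 + 0.04·b = 90.69 → b = 237.543, a = 162.377.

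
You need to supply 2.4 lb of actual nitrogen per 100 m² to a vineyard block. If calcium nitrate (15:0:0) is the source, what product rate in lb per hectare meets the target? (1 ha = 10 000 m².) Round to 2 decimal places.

1600.00 lb of product per hectare

Product per 100 m² = 2.4 / 15% = 16 lb.
Convert to per hectare: 16 × 100 = 1600 lb.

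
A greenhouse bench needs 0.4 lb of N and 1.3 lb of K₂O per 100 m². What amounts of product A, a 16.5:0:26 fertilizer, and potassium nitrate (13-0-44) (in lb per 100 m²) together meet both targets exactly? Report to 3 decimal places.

Per-100 m² balance (a = product A, b = potassium nitrate):
N: 0.165·a + 0.13·b = 0.4
K₂O: 0.26·a + 0.44·b = 1.3
From row1: a = (0.4 − 0.13·b) / 0.165.
Into row2: 0.26·(0.4 − 0.13·b)/0.165 + 0.44·b = 1.3 → b = 2.84794, a = 0.180412.

0.180 lb product A, 2.848 lb potassium nitrate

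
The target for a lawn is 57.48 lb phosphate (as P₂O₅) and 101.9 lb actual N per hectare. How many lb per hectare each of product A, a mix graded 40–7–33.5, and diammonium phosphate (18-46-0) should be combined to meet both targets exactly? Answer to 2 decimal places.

213.11 lb product A, 92.53 lb diammonium phosphate

Let a = lb of product A, b = lb of diammonium phosphate (per hectare).
P₂O₅: 0.07·a + 0.46·b = 57.48
N: 0.4·a + 0.18·b = 101.9
From row1: a = (57.48 − 0.46·b) / 0.07.
Into row2: 0.4·(57.48 − 0.46·b)/0.07 + 0.18·b = 101.9 → b = 92.5263, a = 213.113.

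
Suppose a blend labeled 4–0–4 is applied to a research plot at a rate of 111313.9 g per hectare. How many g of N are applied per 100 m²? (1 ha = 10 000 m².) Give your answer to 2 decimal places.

44.53 g N per hundred sq m

nitrogen per hectare = 111313.9 × 4% = 4452.56 g.
Convert to per 100 m²: 4452.56 × 0.01 = 44.5256 g.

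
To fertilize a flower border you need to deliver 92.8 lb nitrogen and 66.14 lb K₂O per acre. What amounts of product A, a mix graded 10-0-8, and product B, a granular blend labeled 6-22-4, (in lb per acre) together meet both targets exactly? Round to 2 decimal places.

320.50 lb product A, 1012.50 lb product B

With a, b = lb per acre of product A and product B:
N: 0.1·a + 0.06·b = 92.8
K₂O: 0.08·a + 0.04·b = 66.14
From row1: a = (92.8 − 0.06·b) / 0.1.
Into row2: 0.08·(92.8 − 0.06·b)/0.1 + 0.04·b = 66.14 → b = 1012.5, a = 320.5.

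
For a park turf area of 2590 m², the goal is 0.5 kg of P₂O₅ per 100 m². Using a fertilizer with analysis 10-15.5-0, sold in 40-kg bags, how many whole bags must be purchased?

3 bags

Product per 100 m² = 0.5 / 15.5% = 3.22581 kg.
Total product = 3.22581 × 2590 / 100 = 83.5484 kg.
Bags = ⌈83.5484 / 40⌉ = 3.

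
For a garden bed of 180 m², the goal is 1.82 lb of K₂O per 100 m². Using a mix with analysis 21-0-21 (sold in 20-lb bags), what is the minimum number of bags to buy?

Product per 100 m² = 1.82 / 21% = 8.66667 lb.
Total product = 8.66667 × 180 / 100 = 15.6 lb.
Bags = ⌈15.6 / 20⌉ = 1.

1 bags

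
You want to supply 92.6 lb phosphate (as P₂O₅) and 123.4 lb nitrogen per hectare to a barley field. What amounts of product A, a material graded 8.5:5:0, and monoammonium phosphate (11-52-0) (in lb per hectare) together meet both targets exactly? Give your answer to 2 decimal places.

1394.88 lb product A, 43.95 lb monoammonium phosphate

Per-hectare balance (a = product A, b = monoammonium phosphate):
P₂O₅: 0.05·a + 0.52·b = 92.6
N: 0.085·a + 0.11·b = 123.4
Solving simultaneously: a = 1394.884, b = 43.9535.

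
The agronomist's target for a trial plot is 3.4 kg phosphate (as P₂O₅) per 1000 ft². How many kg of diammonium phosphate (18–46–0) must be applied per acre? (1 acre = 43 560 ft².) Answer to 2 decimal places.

321.97 kg of product per acre

Product per 1000 ft² = 3.4 / 46% = 7.3913 kg.
Convert to per acre: 7.3913 × 43.56 = 321.965 kg.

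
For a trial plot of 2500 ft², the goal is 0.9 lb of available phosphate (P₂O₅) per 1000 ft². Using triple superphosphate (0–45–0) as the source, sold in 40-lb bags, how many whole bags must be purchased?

Product per 1000 ft² = 0.9 / 45% = 2 lb.
Total product = 2 × 2500 / 1000 = 5 lb.
Bags = ⌈5 / 40⌉ = 1.

1 bags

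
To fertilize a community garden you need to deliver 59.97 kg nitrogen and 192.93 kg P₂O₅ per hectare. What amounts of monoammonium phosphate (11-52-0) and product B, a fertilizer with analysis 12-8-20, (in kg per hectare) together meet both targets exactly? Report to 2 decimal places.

With a, b = kg per hectare of monoammonium phosphate and product B:
N: 0.11·a + 0.12·b = 59.97
P₂O₅: 0.52·a + 0.08·b = 192.93
Solving simultaneously: a = 342.425, b = 185.8601.

342.43 kg monoammonium phosphate, 185.86 kg product B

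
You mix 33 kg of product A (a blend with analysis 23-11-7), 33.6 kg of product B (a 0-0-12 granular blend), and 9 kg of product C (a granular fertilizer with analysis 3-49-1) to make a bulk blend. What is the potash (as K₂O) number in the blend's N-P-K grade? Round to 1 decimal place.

8.5% K₂O

Total mass = 33 + 33.6 + 9 = 75.6 kg.
K₂O mass = 7%×33 + 12%×33.6 + 1%×9 = 6.432 kg.
% K₂O = 6.432 / 75.6 = 8.50794%.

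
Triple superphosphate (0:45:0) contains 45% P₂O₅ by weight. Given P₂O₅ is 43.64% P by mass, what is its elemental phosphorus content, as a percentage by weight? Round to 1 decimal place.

19.6% P

%P = 45 × 0.4364 = 19.638%.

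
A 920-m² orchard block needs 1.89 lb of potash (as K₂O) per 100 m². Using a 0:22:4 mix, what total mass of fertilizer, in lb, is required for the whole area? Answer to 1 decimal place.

Product per 100 m² = 1.89 / 4% = 47.25 lb.
Total product = 47.25 × 920 / 100 = 434.7 lb.

434.7 lb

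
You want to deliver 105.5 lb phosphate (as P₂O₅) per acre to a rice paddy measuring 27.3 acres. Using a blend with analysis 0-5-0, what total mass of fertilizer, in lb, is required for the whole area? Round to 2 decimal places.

57603.00 lb

Product per acre = 105.5 / 5% = 2110 lb.
Total product = 2110 × 27.3 = 57603 lb.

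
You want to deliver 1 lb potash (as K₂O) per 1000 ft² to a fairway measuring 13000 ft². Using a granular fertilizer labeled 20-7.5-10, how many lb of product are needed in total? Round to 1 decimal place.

Product per 1000 ft² = 1 / 10% = 10 lb.
Total product = 10 × 13000 / 1000 = 130 lb.

130.0 lb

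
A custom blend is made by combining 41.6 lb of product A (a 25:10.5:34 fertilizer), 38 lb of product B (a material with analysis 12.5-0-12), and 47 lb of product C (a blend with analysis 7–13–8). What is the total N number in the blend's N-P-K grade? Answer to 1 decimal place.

14.6% N

Total mass = 41.6 + 38 + 47 = 126.6 lb.
N mass = 25%×41.6 + 12.5%×38 + 7%×47 = 18.44 lb.
% N = 18.44 / 126.6 = 14.5656%.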